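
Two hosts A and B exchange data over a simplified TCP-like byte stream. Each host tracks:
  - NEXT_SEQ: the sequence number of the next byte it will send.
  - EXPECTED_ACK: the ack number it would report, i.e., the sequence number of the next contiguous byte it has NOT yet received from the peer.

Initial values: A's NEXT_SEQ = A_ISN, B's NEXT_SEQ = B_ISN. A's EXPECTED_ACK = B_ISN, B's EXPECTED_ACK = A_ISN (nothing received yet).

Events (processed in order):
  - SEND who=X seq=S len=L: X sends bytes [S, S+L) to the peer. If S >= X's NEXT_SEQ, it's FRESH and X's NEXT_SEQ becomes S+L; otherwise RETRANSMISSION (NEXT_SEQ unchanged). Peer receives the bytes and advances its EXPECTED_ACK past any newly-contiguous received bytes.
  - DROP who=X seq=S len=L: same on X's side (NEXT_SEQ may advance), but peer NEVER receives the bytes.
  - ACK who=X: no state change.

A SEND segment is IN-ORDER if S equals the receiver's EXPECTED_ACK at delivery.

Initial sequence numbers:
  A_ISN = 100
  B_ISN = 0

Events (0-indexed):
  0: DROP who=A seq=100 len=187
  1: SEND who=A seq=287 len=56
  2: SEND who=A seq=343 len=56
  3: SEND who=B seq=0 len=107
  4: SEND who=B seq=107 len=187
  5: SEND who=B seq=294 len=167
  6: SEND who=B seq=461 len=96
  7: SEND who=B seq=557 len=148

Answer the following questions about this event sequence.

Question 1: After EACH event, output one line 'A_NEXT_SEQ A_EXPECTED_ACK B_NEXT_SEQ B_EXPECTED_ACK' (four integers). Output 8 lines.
287 0 0 100
343 0 0 100
399 0 0 100
399 107 107 100
399 294 294 100
399 461 461 100
399 557 557 100
399 705 705 100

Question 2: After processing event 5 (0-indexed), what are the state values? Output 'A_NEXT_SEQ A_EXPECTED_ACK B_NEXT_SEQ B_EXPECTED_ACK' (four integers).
After event 0: A_seq=287 A_ack=0 B_seq=0 B_ack=100
After event 1: A_seq=343 A_ack=0 B_seq=0 B_ack=100
After event 2: A_seq=399 A_ack=0 B_seq=0 B_ack=100
After event 3: A_seq=399 A_ack=107 B_seq=107 B_ack=100
After event 4: A_seq=399 A_ack=294 B_seq=294 B_ack=100
After event 5: A_seq=399 A_ack=461 B_seq=461 B_ack=100

399 461 461 100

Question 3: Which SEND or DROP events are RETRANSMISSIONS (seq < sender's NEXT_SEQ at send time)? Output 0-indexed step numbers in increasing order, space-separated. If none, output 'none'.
Step 0: DROP seq=100 -> fresh
Step 1: SEND seq=287 -> fresh
Step 2: SEND seq=343 -> fresh
Step 3: SEND seq=0 -> fresh
Step 4: SEND seq=107 -> fresh
Step 5: SEND seq=294 -> fresh
Step 6: SEND seq=461 -> fresh
Step 7: SEND seq=557 -> fresh

Answer: none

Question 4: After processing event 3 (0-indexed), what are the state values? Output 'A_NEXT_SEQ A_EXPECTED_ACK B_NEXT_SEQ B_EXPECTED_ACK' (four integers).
After event 0: A_seq=287 A_ack=0 B_seq=0 B_ack=100
After event 1: A_seq=343 A_ack=0 B_seq=0 B_ack=100
After event 2: A_seq=399 A_ack=0 B_seq=0 B_ack=100
After event 3: A_seq=399 A_ack=107 B_seq=107 B_ack=100

399 107 107 100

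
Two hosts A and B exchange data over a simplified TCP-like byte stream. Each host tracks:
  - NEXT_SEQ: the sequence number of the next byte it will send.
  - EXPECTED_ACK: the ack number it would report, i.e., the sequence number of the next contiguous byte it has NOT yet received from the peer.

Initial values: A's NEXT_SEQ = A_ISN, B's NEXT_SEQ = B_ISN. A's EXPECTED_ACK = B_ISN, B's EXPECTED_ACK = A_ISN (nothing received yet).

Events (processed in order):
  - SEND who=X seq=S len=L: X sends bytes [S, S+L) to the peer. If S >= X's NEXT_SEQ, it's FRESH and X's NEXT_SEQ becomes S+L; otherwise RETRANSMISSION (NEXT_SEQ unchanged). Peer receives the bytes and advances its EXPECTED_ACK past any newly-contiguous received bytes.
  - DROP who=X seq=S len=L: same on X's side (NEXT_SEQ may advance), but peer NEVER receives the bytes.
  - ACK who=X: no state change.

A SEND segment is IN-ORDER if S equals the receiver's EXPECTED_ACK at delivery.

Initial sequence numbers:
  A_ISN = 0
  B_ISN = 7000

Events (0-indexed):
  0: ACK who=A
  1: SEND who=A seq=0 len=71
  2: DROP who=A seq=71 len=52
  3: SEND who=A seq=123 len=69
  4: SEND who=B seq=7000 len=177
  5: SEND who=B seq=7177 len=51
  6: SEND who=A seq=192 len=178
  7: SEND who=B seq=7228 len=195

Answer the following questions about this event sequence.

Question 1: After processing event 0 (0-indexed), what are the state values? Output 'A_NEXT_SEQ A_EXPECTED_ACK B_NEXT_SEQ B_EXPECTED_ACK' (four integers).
After event 0: A_seq=0 A_ack=7000 B_seq=7000 B_ack=0

0 7000 7000 0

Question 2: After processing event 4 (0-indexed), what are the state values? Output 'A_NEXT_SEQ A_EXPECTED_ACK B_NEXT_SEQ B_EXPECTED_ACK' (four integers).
After event 0: A_seq=0 A_ack=7000 B_seq=7000 B_ack=0
After event 1: A_seq=71 A_ack=7000 B_seq=7000 B_ack=71
After event 2: A_seq=123 A_ack=7000 B_seq=7000 B_ack=71
After event 3: A_seq=192 A_ack=7000 B_seq=7000 B_ack=71
After event 4: A_seq=192 A_ack=7177 B_seq=7177 B_ack=71

192 7177 7177 71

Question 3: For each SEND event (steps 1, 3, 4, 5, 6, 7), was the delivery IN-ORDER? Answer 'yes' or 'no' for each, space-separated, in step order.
Step 1: SEND seq=0 -> in-order
Step 3: SEND seq=123 -> out-of-order
Step 4: SEND seq=7000 -> in-order
Step 5: SEND seq=7177 -> in-order
Step 6: SEND seq=192 -> out-of-order
Step 7: SEND seq=7228 -> in-order

Answer: yes no yes yes no yes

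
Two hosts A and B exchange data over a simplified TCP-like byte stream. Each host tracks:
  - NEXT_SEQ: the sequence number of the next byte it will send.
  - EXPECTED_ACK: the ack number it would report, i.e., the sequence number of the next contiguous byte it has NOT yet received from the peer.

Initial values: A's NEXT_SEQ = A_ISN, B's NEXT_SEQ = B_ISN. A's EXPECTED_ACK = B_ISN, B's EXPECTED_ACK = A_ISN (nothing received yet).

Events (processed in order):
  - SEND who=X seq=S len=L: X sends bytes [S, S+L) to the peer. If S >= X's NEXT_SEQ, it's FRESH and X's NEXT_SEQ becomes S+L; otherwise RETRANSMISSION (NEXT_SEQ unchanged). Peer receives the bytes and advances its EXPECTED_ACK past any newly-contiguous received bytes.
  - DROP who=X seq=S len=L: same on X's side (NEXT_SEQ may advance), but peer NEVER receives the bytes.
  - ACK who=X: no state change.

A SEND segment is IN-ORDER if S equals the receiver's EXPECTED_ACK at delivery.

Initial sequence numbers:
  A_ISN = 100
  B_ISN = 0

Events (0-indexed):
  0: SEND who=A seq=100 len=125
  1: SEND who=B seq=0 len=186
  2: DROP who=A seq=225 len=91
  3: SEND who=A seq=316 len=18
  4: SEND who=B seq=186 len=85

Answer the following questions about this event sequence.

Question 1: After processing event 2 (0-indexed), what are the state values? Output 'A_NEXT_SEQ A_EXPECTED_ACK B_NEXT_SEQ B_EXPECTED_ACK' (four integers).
After event 0: A_seq=225 A_ack=0 B_seq=0 B_ack=225
After event 1: A_seq=225 A_ack=186 B_seq=186 B_ack=225
After event 2: A_seq=316 A_ack=186 B_seq=186 B_ack=225

316 186 186 225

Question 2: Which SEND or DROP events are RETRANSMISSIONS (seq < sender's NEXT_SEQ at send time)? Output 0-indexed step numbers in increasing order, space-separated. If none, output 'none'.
Step 0: SEND seq=100 -> fresh
Step 1: SEND seq=0 -> fresh
Step 2: DROP seq=225 -> fresh
Step 3: SEND seq=316 -> fresh
Step 4: SEND seq=186 -> fresh

Answer: none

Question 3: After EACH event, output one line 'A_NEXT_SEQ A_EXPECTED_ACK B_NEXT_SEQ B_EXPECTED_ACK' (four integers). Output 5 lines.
225 0 0 225
225 186 186 225
316 186 186 225
334 186 186 225
334 271 271 225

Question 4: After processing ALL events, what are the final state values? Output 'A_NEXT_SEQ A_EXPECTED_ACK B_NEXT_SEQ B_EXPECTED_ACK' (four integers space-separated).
After event 0: A_seq=225 A_ack=0 B_seq=0 B_ack=225
After event 1: A_seq=225 A_ack=186 B_seq=186 B_ack=225
After event 2: A_seq=316 A_ack=186 B_seq=186 B_ack=225
After event 3: A_seq=334 A_ack=186 B_seq=186 B_ack=225
After event 4: A_seq=334 A_ack=271 B_seq=271 B_ack=225

Answer: 334 271 271 225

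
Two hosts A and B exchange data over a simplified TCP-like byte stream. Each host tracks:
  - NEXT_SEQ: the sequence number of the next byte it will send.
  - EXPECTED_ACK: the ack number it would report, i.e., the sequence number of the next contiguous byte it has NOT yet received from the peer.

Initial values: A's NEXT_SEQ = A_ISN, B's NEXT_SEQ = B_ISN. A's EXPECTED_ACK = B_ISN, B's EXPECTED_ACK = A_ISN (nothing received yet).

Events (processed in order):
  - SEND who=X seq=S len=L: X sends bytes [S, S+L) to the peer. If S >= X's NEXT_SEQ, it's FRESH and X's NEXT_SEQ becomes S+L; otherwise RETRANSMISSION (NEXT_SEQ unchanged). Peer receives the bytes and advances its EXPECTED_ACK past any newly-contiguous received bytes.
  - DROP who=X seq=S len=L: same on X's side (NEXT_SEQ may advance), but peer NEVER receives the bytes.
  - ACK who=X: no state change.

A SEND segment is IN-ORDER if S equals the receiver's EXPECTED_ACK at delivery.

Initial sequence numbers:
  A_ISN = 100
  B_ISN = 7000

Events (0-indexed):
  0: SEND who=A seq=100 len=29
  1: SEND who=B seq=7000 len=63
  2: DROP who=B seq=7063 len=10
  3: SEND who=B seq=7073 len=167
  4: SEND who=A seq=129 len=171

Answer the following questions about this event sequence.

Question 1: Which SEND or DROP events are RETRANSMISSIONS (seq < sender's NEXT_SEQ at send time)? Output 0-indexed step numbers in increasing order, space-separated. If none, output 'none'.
Answer: none

Derivation:
Step 0: SEND seq=100 -> fresh
Step 1: SEND seq=7000 -> fresh
Step 2: DROP seq=7063 -> fresh
Step 3: SEND seq=7073 -> fresh
Step 4: SEND seq=129 -> fresh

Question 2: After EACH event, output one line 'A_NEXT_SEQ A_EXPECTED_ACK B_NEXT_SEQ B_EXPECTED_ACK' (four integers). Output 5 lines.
129 7000 7000 129
129 7063 7063 129
129 7063 7073 129
129 7063 7240 129
300 7063 7240 300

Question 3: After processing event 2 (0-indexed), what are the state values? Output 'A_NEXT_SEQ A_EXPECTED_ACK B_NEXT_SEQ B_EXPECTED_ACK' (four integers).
After event 0: A_seq=129 A_ack=7000 B_seq=7000 B_ack=129
After event 1: A_seq=129 A_ack=7063 B_seq=7063 B_ack=129
After event 2: A_seq=129 A_ack=7063 B_seq=7073 B_ack=129

129 7063 7073 129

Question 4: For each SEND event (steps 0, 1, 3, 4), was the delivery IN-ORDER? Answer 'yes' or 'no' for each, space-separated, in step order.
Answer: yes yes no yes

Derivation:
Step 0: SEND seq=100 -> in-order
Step 1: SEND seq=7000 -> in-order
Step 3: SEND seq=7073 -> out-of-order
Step 4: SEND seq=129 -> in-order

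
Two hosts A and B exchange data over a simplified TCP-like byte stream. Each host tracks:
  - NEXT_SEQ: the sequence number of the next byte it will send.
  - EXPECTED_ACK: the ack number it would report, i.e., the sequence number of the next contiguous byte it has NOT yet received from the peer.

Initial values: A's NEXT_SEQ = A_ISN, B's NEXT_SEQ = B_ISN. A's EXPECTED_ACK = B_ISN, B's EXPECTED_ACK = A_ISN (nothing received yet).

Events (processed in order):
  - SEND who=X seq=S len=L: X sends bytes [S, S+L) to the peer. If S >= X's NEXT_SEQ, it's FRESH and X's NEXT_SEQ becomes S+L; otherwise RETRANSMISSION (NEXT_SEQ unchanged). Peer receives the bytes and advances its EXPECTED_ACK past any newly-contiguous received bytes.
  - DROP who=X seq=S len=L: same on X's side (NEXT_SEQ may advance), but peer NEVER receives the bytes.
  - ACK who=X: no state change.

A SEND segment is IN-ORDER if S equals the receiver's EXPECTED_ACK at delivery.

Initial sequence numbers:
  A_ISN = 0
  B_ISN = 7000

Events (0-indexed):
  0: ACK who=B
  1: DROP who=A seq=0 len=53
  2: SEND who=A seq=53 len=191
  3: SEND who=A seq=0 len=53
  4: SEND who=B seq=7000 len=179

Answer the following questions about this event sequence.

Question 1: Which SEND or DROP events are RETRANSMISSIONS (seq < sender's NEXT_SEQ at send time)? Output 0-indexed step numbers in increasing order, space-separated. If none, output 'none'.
Answer: 3

Derivation:
Step 1: DROP seq=0 -> fresh
Step 2: SEND seq=53 -> fresh
Step 3: SEND seq=0 -> retransmit
Step 4: SEND seq=7000 -> fresh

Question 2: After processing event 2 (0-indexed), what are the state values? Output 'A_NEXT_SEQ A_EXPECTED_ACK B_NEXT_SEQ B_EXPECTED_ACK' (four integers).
After event 0: A_seq=0 A_ack=7000 B_seq=7000 B_ack=0
After event 1: A_seq=53 A_ack=7000 B_seq=7000 B_ack=0
After event 2: A_seq=244 A_ack=7000 B_seq=7000 B_ack=0

244 7000 7000 0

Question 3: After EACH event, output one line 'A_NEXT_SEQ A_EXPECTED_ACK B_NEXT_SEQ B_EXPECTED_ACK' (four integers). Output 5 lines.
0 7000 7000 0
53 7000 7000 0
244 7000 7000 0
244 7000 7000 244
244 7179 7179 244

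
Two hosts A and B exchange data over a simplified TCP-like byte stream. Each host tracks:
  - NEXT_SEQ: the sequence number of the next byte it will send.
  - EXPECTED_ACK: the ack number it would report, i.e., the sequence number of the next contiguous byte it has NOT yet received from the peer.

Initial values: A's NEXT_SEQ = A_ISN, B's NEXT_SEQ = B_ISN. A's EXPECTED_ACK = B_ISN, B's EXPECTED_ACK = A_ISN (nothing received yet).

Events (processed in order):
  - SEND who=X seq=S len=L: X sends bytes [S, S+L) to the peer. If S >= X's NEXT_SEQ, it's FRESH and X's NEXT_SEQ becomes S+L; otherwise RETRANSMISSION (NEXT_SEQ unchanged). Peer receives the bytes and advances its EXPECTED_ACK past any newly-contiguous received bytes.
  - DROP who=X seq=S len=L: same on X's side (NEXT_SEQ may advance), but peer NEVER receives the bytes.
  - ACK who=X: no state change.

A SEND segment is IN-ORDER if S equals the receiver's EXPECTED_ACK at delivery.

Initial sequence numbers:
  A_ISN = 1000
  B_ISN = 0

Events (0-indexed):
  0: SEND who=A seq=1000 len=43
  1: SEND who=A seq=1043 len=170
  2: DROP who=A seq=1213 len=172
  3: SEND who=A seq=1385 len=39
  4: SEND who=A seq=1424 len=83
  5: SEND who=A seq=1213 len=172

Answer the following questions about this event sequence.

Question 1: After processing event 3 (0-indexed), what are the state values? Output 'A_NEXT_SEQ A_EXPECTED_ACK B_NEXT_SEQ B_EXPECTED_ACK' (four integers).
After event 0: A_seq=1043 A_ack=0 B_seq=0 B_ack=1043
After event 1: A_seq=1213 A_ack=0 B_seq=0 B_ack=1213
After event 2: A_seq=1385 A_ack=0 B_seq=0 B_ack=1213
After event 3: A_seq=1424 A_ack=0 B_seq=0 B_ack=1213

1424 0 0 1213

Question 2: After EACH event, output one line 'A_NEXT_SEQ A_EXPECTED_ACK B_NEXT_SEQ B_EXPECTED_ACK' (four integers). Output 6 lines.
1043 0 0 1043
1213 0 0 1213
1385 0 0 1213
1424 0 0 1213
1507 0 0 1213
1507 0 0 1507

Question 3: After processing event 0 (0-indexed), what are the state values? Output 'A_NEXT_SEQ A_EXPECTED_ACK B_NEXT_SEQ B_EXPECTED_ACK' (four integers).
After event 0: A_seq=1043 A_ack=0 B_seq=0 B_ack=1043

1043 0 0 1043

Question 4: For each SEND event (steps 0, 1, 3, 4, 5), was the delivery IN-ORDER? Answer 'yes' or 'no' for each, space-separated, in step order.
Answer: yes yes no no yes

Derivation:
Step 0: SEND seq=1000 -> in-order
Step 1: SEND seq=1043 -> in-order
Step 3: SEND seq=1385 -> out-of-order
Step 4: SEND seq=1424 -> out-of-order
Step 5: SEND seq=1213 -> in-order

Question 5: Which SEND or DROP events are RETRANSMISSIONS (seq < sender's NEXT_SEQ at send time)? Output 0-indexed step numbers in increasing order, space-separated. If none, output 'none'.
Step 0: SEND seq=1000 -> fresh
Step 1: SEND seq=1043 -> fresh
Step 2: DROP seq=1213 -> fresh
Step 3: SEND seq=1385 -> fresh
Step 4: SEND seq=1424 -> fresh
Step 5: SEND seq=1213 -> retransmit

Answer: 5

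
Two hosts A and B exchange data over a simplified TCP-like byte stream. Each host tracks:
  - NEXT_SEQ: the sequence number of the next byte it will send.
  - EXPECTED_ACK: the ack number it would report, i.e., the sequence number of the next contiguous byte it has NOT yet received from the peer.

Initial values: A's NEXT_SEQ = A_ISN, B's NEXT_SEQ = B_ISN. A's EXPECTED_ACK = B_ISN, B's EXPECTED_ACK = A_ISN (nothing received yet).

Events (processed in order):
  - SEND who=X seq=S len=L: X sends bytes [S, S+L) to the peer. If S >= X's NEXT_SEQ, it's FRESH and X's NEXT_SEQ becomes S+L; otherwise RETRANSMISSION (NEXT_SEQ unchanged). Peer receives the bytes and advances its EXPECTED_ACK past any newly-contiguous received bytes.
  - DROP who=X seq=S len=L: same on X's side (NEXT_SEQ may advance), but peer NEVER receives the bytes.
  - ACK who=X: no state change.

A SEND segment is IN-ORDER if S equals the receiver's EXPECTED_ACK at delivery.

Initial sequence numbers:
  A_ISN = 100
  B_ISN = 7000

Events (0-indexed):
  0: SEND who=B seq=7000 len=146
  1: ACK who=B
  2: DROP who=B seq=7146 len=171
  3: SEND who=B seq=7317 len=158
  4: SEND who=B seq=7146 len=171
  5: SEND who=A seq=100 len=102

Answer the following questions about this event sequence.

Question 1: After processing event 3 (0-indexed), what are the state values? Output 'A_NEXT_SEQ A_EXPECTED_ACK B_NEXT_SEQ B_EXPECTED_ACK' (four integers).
After event 0: A_seq=100 A_ack=7146 B_seq=7146 B_ack=100
After event 1: A_seq=100 A_ack=7146 B_seq=7146 B_ack=100
After event 2: A_seq=100 A_ack=7146 B_seq=7317 B_ack=100
After event 3: A_seq=100 A_ack=7146 B_seq=7475 B_ack=100

100 7146 7475 100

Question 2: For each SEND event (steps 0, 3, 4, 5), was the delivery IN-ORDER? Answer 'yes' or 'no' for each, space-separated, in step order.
Step 0: SEND seq=7000 -> in-order
Step 3: SEND seq=7317 -> out-of-order
Step 4: SEND seq=7146 -> in-order
Step 5: SEND seq=100 -> in-order

Answer: yes no yes yes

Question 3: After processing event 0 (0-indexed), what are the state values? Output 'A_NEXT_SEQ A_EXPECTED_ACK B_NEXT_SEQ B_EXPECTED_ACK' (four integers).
After event 0: A_seq=100 A_ack=7146 B_seq=7146 B_ack=100

100 7146 7146 100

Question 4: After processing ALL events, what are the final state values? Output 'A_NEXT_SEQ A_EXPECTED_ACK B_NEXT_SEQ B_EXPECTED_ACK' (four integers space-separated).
Answer: 202 7475 7475 202

Derivation:
After event 0: A_seq=100 A_ack=7146 B_seq=7146 B_ack=100
After event 1: A_seq=100 A_ack=7146 B_seq=7146 B_ack=100
After event 2: A_seq=100 A_ack=7146 B_seq=7317 B_ack=100
After event 3: A_seq=100 A_ack=7146 B_seq=7475 B_ack=100
After event 4: A_seq=100 A_ack=7475 B_seq=7475 B_ack=100
After event 5: A_seq=202 A_ack=7475 B_seq=7475 B_ack=202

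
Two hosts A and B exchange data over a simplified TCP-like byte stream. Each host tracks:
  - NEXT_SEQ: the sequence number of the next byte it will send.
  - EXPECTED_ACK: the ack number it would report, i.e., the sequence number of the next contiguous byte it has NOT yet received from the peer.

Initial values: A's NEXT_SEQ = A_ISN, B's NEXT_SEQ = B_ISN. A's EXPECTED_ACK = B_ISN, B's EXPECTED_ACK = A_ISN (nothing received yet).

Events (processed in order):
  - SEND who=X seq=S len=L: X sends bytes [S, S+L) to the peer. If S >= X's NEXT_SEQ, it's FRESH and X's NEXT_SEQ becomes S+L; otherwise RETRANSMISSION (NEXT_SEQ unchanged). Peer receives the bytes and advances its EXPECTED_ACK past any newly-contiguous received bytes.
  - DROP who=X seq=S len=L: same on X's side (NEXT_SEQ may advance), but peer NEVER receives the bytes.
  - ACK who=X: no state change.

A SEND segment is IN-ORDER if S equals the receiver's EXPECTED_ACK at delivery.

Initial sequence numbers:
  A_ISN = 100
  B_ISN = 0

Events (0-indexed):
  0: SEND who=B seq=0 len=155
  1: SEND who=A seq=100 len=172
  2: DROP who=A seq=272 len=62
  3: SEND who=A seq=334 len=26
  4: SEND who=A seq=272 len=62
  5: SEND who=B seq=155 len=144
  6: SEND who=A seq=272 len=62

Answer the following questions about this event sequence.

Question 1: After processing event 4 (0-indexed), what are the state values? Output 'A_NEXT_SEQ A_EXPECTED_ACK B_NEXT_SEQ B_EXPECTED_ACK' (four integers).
After event 0: A_seq=100 A_ack=155 B_seq=155 B_ack=100
After event 1: A_seq=272 A_ack=155 B_seq=155 B_ack=272
After event 2: A_seq=334 A_ack=155 B_seq=155 B_ack=272
After event 3: A_seq=360 A_ack=155 B_seq=155 B_ack=272
After event 4: A_seq=360 A_ack=155 B_seq=155 B_ack=360

360 155 155 360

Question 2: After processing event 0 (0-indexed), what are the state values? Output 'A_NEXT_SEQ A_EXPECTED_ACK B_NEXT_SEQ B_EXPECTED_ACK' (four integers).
After event 0: A_seq=100 A_ack=155 B_seq=155 B_ack=100

100 155 155 100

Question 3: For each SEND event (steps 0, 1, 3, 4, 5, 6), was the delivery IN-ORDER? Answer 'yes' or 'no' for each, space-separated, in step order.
Step 0: SEND seq=0 -> in-order
Step 1: SEND seq=100 -> in-order
Step 3: SEND seq=334 -> out-of-order
Step 4: SEND seq=272 -> in-order
Step 5: SEND seq=155 -> in-order
Step 6: SEND seq=272 -> out-of-order

Answer: yes yes no yes yes no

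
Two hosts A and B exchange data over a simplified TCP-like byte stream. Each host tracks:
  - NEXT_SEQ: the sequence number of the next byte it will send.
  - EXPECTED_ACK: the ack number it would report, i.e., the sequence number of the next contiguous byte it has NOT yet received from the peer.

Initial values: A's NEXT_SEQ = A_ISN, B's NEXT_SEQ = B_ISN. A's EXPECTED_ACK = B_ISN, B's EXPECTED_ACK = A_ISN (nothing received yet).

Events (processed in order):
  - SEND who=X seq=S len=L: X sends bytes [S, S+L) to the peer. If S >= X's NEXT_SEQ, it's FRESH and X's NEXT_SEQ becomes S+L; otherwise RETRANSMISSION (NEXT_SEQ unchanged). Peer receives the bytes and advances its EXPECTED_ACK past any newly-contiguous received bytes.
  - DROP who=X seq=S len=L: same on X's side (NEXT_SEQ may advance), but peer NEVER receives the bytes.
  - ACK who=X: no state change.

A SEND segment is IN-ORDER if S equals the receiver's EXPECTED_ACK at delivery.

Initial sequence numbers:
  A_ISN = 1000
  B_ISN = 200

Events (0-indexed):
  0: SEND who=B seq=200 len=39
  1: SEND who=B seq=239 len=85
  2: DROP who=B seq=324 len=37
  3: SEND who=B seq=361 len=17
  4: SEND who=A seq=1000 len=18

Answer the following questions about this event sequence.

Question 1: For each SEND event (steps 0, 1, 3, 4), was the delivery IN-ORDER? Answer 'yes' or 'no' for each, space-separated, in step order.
Step 0: SEND seq=200 -> in-order
Step 1: SEND seq=239 -> in-order
Step 3: SEND seq=361 -> out-of-order
Step 4: SEND seq=1000 -> in-order

Answer: yes yes no yes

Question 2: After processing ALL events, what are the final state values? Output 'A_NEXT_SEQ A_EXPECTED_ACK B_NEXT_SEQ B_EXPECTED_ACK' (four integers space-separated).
Answer: 1018 324 378 1018

Derivation:
After event 0: A_seq=1000 A_ack=239 B_seq=239 B_ack=1000
After event 1: A_seq=1000 A_ack=324 B_seq=324 B_ack=1000
After event 2: A_seq=1000 A_ack=324 B_seq=361 B_ack=1000
After event 3: A_seq=1000 A_ack=324 B_seq=378 B_ack=1000
After event 4: A_seq=1018 A_ack=324 B_seq=378 B_ack=1018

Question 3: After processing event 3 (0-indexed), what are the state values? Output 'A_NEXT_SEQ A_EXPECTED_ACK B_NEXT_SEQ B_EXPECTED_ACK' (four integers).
After event 0: A_seq=1000 A_ack=239 B_seq=239 B_ack=1000
After event 1: A_seq=1000 A_ack=324 B_seq=324 B_ack=1000
After event 2: A_seq=1000 A_ack=324 B_seq=361 B_ack=1000
After event 3: A_seq=1000 A_ack=324 B_seq=378 B_ack=1000

1000 324 378 1000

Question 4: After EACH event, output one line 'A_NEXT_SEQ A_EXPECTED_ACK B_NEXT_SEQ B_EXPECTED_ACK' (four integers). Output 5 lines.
1000 239 239 1000
1000 324 324 1000
1000 324 361 1000
1000 324 378 1000
1018 324 378 1018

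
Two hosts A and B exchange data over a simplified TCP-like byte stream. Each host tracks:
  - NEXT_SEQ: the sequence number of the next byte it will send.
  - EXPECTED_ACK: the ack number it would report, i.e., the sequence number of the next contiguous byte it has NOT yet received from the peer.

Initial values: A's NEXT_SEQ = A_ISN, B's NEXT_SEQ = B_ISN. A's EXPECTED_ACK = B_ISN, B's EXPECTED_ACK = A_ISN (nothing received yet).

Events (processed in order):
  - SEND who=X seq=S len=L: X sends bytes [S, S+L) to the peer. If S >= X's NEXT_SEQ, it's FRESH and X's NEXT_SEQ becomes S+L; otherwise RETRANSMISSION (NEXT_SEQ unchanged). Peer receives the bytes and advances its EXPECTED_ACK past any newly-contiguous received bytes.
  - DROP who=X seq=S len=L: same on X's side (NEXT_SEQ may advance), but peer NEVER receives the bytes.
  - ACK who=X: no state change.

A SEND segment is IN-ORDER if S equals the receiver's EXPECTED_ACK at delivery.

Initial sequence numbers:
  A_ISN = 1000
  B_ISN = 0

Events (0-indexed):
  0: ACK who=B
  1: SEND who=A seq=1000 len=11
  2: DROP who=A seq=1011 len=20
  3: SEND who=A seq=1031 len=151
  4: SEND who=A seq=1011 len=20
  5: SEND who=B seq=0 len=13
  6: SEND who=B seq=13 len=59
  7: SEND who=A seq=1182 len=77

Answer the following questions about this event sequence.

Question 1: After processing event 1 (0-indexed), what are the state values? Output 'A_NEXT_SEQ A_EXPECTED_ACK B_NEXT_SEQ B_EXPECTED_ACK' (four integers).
After event 0: A_seq=1000 A_ack=0 B_seq=0 B_ack=1000
After event 1: A_seq=1011 A_ack=0 B_seq=0 B_ack=1011

1011 0 0 1011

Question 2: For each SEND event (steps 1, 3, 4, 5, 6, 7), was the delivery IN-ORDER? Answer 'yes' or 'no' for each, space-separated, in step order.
Step 1: SEND seq=1000 -> in-order
Step 3: SEND seq=1031 -> out-of-order
Step 4: SEND seq=1011 -> in-order
Step 5: SEND seq=0 -> in-order
Step 6: SEND seq=13 -> in-order
Step 7: SEND seq=1182 -> in-order

Answer: yes no yes yes yes yes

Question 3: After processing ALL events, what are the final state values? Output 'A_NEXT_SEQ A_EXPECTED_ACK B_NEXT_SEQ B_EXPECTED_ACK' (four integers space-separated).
Answer: 1259 72 72 1259

Derivation:
After event 0: A_seq=1000 A_ack=0 B_seq=0 B_ack=1000
After event 1: A_seq=1011 A_ack=0 B_seq=0 B_ack=1011
After event 2: A_seq=1031 A_ack=0 B_seq=0 B_ack=1011
After event 3: A_seq=1182 A_ack=0 B_seq=0 B_ack=1011
After event 4: A_seq=1182 A_ack=0 B_seq=0 B_ack=1182
After event 5: A_seq=1182 A_ack=13 B_seq=13 B_ack=1182
After event 6: A_seq=1182 A_ack=72 B_seq=72 B_ack=1182
After event 7: A_seq=1259 A_ack=72 B_seq=72 B_ack=1259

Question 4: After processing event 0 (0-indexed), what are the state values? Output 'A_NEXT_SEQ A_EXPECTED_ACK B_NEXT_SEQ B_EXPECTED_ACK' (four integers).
After event 0: A_seq=1000 A_ack=0 B_seq=0 B_ack=1000

1000 0 0 1000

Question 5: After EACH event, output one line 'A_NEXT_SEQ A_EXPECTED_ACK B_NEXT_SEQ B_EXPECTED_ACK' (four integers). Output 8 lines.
1000 0 0 1000
1011 0 0 1011
1031 0 0 1011
1182 0 0 1011
1182 0 0 1182
1182 13 13 1182
1182 72 72 1182
1259 72 72 1259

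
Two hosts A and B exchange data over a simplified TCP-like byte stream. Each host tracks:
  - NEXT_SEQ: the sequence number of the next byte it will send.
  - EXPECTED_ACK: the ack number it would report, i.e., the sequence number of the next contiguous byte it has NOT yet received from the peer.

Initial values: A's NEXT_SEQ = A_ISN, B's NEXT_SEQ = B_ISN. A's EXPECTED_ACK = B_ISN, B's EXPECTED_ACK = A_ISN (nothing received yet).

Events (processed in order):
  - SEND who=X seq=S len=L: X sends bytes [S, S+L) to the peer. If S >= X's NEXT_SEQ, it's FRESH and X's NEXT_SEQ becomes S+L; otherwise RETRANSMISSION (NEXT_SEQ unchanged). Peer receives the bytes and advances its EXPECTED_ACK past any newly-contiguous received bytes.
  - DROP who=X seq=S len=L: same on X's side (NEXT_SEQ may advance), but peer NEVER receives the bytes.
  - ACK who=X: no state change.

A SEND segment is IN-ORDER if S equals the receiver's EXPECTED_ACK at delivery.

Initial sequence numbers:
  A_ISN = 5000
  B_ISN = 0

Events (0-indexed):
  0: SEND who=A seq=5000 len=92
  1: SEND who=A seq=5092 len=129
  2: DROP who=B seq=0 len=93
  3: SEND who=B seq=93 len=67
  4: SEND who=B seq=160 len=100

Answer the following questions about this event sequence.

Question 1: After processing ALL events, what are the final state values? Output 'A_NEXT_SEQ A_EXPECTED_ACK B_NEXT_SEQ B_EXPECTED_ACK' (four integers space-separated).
Answer: 5221 0 260 5221

Derivation:
After event 0: A_seq=5092 A_ack=0 B_seq=0 B_ack=5092
After event 1: A_seq=5221 A_ack=0 B_seq=0 B_ack=5221
After event 2: A_seq=5221 A_ack=0 B_seq=93 B_ack=5221
After event 3: A_seq=5221 A_ack=0 B_seq=160 B_ack=5221
After event 4: A_seq=5221 A_ack=0 B_seq=260 B_ack=5221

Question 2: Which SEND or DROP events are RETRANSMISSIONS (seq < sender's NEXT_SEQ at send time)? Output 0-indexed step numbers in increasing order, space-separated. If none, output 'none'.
Step 0: SEND seq=5000 -> fresh
Step 1: SEND seq=5092 -> fresh
Step 2: DROP seq=0 -> fresh
Step 3: SEND seq=93 -> fresh
Step 4: SEND seq=160 -> fresh

Answer: none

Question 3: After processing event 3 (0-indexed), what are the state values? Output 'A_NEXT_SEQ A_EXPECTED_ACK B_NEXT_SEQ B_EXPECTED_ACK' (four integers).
After event 0: A_seq=5092 A_ack=0 B_seq=0 B_ack=5092
After event 1: A_seq=5221 A_ack=0 B_seq=0 B_ack=5221
After event 2: A_seq=5221 A_ack=0 B_seq=93 B_ack=5221
After event 3: A_seq=5221 A_ack=0 B_seq=160 B_ack=5221

5221 0 160 5221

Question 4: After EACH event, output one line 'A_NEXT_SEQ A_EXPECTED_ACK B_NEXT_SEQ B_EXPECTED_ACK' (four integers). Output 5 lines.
5092 0 0 5092
5221 0 0 5221
5221 0 93 5221
5221 0 160 5221
5221 0 260 5221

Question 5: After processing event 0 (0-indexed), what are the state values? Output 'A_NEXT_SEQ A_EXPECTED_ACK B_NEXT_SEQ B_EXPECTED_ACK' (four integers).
After event 0: A_seq=5092 A_ack=0 B_seq=0 B_ack=5092

5092 0 0 5092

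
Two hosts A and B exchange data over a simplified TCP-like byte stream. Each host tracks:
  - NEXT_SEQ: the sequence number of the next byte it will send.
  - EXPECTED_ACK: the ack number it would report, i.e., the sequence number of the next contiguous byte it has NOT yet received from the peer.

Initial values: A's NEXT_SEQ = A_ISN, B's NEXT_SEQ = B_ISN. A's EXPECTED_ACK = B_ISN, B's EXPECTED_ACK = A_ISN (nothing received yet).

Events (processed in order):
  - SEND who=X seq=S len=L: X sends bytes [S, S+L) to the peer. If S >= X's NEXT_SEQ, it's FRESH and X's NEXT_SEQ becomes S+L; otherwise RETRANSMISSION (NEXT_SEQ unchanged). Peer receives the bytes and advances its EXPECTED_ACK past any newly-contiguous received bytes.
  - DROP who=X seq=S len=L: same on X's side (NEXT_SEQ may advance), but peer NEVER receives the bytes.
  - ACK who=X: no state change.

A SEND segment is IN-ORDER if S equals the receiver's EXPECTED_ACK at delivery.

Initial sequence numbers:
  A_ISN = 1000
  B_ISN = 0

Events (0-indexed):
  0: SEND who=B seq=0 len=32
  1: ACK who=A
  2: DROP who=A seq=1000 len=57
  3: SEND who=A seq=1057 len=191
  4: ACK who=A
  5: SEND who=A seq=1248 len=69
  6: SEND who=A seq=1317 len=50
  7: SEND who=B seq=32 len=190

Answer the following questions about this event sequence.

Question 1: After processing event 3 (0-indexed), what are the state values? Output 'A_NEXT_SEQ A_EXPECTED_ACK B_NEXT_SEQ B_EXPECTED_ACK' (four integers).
After event 0: A_seq=1000 A_ack=32 B_seq=32 B_ack=1000
After event 1: A_seq=1000 A_ack=32 B_seq=32 B_ack=1000
After event 2: A_seq=1057 A_ack=32 B_seq=32 B_ack=1000
After event 3: A_seq=1248 A_ack=32 B_seq=32 B_ack=1000

1248 32 32 1000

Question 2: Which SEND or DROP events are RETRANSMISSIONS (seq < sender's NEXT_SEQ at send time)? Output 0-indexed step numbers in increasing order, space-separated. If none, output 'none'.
Answer: none

Derivation:
Step 0: SEND seq=0 -> fresh
Step 2: DROP seq=1000 -> fresh
Step 3: SEND seq=1057 -> fresh
Step 5: SEND seq=1248 -> fresh
Step 6: SEND seq=1317 -> fresh
Step 7: SEND seq=32 -> fresh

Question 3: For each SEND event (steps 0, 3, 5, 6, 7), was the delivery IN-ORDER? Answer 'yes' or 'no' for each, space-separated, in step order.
Answer: yes no no no yes

Derivation:
Step 0: SEND seq=0 -> in-order
Step 3: SEND seq=1057 -> out-of-order
Step 5: SEND seq=1248 -> out-of-order
Step 6: SEND seq=1317 -> out-of-order
Step 7: SEND seq=32 -> in-order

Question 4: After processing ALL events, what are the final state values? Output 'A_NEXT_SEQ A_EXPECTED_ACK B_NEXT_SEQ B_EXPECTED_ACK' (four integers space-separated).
Answer: 1367 222 222 1000

Derivation:
After event 0: A_seq=1000 A_ack=32 B_seq=32 B_ack=1000
After event 1: A_seq=1000 A_ack=32 B_seq=32 B_ack=1000
After event 2: A_seq=1057 A_ack=32 B_seq=32 B_ack=1000
After event 3: A_seq=1248 A_ack=32 B_seq=32 B_ack=1000
After event 4: A_seq=1248 A_ack=32 B_seq=32 B_ack=1000
After event 5: A_seq=1317 A_ack=32 B_seq=32 B_ack=1000
After event 6: A_seq=1367 A_ack=32 B_seq=32 B_ack=1000
After event 7: A_seq=1367 A_ack=222 B_seq=222 B_ack=1000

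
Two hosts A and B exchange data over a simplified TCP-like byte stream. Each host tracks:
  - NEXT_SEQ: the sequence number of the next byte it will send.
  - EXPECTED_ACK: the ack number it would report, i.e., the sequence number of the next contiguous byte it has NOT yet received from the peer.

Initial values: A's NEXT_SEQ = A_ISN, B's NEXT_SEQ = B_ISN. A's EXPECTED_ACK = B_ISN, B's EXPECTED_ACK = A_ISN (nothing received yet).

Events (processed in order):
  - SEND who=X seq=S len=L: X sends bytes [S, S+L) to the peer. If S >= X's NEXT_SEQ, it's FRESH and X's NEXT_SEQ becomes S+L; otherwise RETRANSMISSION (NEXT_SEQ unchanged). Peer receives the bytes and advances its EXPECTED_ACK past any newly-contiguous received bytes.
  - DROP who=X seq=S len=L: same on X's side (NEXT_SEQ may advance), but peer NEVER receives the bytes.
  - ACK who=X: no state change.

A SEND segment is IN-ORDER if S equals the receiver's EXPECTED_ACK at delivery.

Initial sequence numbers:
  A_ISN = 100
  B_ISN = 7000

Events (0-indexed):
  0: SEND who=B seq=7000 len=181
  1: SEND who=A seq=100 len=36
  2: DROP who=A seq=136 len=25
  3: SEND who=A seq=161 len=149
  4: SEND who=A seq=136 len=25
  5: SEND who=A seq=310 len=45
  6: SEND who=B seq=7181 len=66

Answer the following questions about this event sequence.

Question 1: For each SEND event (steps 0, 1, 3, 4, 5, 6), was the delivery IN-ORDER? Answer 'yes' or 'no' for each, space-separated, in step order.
Step 0: SEND seq=7000 -> in-order
Step 1: SEND seq=100 -> in-order
Step 3: SEND seq=161 -> out-of-order
Step 4: SEND seq=136 -> in-order
Step 5: SEND seq=310 -> in-order
Step 6: SEND seq=7181 -> in-order

Answer: yes yes no yes yes yes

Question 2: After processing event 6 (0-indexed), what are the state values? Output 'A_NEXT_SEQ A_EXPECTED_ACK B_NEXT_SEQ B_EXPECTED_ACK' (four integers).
After event 0: A_seq=100 A_ack=7181 B_seq=7181 B_ack=100
After event 1: A_seq=136 A_ack=7181 B_seq=7181 B_ack=136
After event 2: A_seq=161 A_ack=7181 B_seq=7181 B_ack=136
After event 3: A_seq=310 A_ack=7181 B_seq=7181 B_ack=136
After event 4: A_seq=310 A_ack=7181 B_seq=7181 B_ack=310
After event 5: A_seq=355 A_ack=7181 B_seq=7181 B_ack=355
After event 6: A_seq=355 A_ack=7247 B_seq=7247 B_ack=355

355 7247 7247 355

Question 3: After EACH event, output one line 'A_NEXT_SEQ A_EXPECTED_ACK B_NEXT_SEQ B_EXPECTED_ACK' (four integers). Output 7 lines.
100 7181 7181 100
136 7181 7181 136
161 7181 7181 136
310 7181 7181 136
310 7181 7181 310
355 7181 7181 355
355 7247 7247 355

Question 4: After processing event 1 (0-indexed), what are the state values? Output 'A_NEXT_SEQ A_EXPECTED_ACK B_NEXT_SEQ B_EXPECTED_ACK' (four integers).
After event 0: A_seq=100 A_ack=7181 B_seq=7181 B_ack=100
After event 1: A_seq=136 A_ack=7181 B_seq=7181 B_ack=136

136 7181 7181 136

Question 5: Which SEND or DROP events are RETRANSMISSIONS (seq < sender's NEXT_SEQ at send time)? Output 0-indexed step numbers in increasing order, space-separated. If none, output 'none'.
Answer: 4

Derivation:
Step 0: SEND seq=7000 -> fresh
Step 1: SEND seq=100 -> fresh
Step 2: DROP seq=136 -> fresh
Step 3: SEND seq=161 -> fresh
Step 4: SEND seq=136 -> retransmit
Step 5: SEND seq=310 -> fresh
Step 6: SEND seq=7181 -> fresh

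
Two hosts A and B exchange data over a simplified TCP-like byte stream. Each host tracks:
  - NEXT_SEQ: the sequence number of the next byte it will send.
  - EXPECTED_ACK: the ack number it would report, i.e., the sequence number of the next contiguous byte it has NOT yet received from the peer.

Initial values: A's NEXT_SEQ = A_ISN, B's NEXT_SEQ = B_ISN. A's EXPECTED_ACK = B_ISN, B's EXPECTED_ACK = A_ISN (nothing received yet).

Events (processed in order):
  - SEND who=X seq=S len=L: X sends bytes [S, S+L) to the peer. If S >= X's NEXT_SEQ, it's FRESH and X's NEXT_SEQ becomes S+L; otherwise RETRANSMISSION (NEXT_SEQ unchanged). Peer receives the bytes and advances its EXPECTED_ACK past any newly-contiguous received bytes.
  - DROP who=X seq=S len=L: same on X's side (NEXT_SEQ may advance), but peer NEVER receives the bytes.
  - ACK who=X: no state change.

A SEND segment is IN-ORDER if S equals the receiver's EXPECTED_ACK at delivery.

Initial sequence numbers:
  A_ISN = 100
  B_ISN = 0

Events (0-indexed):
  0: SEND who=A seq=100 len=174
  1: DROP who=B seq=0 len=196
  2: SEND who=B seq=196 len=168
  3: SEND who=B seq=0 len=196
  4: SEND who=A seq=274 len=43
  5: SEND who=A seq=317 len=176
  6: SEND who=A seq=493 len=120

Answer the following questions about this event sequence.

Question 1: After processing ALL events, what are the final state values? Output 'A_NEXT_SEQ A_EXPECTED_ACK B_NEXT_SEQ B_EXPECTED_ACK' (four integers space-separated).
After event 0: A_seq=274 A_ack=0 B_seq=0 B_ack=274
After event 1: A_seq=274 A_ack=0 B_seq=196 B_ack=274
After event 2: A_seq=274 A_ack=0 B_seq=364 B_ack=274
After event 3: A_seq=274 A_ack=364 B_seq=364 B_ack=274
After event 4: A_seq=317 A_ack=364 B_seq=364 B_ack=317
After event 5: A_seq=493 A_ack=364 B_seq=364 B_ack=493
After event 6: A_seq=613 A_ack=364 B_seq=364 B_ack=613

Answer: 613 364 364 613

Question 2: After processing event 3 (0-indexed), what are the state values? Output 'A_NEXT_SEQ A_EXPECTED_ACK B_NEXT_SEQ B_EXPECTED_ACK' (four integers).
After event 0: A_seq=274 A_ack=0 B_seq=0 B_ack=274
After event 1: A_seq=274 A_ack=0 B_seq=196 B_ack=274
After event 2: A_seq=274 A_ack=0 B_seq=364 B_ack=274
After event 3: A_seq=274 A_ack=364 B_seq=364 B_ack=274

274 364 364 274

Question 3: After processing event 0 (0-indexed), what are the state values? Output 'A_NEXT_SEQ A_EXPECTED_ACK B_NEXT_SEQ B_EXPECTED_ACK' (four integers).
After event 0: A_seq=274 A_ack=0 B_seq=0 B_ack=274

274 0 0 274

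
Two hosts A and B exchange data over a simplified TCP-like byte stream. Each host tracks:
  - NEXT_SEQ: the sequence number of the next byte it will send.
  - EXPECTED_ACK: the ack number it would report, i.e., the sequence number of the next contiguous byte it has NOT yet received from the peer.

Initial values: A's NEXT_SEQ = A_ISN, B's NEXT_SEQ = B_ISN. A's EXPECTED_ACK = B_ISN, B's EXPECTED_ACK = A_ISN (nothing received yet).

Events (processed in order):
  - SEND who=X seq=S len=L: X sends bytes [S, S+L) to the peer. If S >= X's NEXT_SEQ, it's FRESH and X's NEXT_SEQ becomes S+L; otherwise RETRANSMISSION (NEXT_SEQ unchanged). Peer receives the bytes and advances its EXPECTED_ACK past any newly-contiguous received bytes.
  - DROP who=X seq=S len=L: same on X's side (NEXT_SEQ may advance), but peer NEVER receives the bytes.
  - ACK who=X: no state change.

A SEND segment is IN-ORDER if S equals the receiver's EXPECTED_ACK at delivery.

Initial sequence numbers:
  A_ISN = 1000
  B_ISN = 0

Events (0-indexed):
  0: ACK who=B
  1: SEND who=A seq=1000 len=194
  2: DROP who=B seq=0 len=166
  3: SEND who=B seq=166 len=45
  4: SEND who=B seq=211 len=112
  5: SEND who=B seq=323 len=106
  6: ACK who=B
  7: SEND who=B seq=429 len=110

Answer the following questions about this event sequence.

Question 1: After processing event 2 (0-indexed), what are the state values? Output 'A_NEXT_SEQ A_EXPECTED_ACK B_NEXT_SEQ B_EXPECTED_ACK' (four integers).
After event 0: A_seq=1000 A_ack=0 B_seq=0 B_ack=1000
After event 1: A_seq=1194 A_ack=0 B_seq=0 B_ack=1194
After event 2: A_seq=1194 A_ack=0 B_seq=166 B_ack=1194

1194 0 166 1194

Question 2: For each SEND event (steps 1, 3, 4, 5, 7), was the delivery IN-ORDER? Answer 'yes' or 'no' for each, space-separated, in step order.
Answer: yes no no no no

Derivation:
Step 1: SEND seq=1000 -> in-order
Step 3: SEND seq=166 -> out-of-order
Step 4: SEND seq=211 -> out-of-order
Step 5: SEND seq=323 -> out-of-order
Step 7: SEND seq=429 -> out-of-order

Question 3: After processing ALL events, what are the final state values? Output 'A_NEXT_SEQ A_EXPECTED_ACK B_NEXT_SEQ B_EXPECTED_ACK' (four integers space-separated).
After event 0: A_seq=1000 A_ack=0 B_seq=0 B_ack=1000
After event 1: A_seq=1194 A_ack=0 B_seq=0 B_ack=1194
After event 2: A_seq=1194 A_ack=0 B_seq=166 B_ack=1194
After event 3: A_seq=1194 A_ack=0 B_seq=211 B_ack=1194
After event 4: A_seq=1194 A_ack=0 B_seq=323 B_ack=1194
After event 5: A_seq=1194 A_ack=0 B_seq=429 B_ack=1194
After event 6: A_seq=1194 A_ack=0 B_seq=429 B_ack=1194
After event 7: A_seq=1194 A_ack=0 B_seq=539 B_ack=1194

Answer: 1194 0 539 1194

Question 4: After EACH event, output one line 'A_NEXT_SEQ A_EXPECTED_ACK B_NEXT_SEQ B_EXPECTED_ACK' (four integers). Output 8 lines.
1000 0 0 1000
1194 0 0 1194
1194 0 166 1194
1194 0 211 1194
1194 0 323 1194
1194 0 429 1194
1194 0 429 1194
1194 0 539 1194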